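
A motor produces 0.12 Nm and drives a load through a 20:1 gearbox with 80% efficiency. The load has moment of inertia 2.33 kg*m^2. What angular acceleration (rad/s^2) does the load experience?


tau_out = tau_motor * N * eta
= 0.12 * 20 * 0.8 = 1.92 Nm
alpha = tau_out / I = 1.92 / 2.33
= 0.824 rad/s^2


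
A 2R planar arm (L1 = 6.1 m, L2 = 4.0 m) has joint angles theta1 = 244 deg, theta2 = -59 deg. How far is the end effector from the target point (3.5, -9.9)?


End effector via forward kinematics:
x = L1*cos(t1) + L2*cos(t1+t2) = -6.6588
y = L1*sin(t1) + L2*sin(t1+t2) = -5.8313
Distance to target:
d = sqrt((3.5 - -6.6588)^2 + (-9.9 - -5.8313)^2)
= sqrt(103.2021 + 16.5546)
= 10.9433 m


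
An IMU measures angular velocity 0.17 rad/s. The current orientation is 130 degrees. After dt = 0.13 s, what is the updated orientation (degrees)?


delta_theta = w * dt = 0.17 * 0.13 = 0.0221 rad
= 1.2662 deg
theta_new = 130 + 1.2662 = 131.2662 deg


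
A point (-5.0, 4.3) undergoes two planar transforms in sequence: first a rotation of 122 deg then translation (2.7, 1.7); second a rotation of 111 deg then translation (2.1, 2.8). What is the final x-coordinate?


After transform 1:
x1 = cos(122)*-5.0 - sin(122)*4.3 + 2.7 = 1.703
y1 = sin(122)*-5.0 + cos(122)*4.3 + 1.7 = -4.8189
After transform 2:
x2 = cos(111)*1.703 - sin(111)*-4.8189 + 2.1
= 5.9885


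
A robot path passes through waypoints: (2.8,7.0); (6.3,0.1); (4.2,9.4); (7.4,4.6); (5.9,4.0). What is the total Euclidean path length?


Segment lengths:
  seg1 = sqrt((3.5)^2 + (-6.9)^2) = 7.7369
  seg2 = sqrt((-2.1)^2 + (9.3)^2) = 9.5341
  seg3 = sqrt((3.2)^2 + (-4.8)^2) = 5.7689
  seg4 = sqrt((-1.5)^2 + (-0.6)^2) = 1.6155
Total = 24.6555


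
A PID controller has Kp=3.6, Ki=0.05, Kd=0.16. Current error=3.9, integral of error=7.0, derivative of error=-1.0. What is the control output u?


u = Kp*e + Ki*int(e) + Kd*de/dt
= 3.6*3.9 + 0.05*7.0 + 0.16*(-1.0)
= 14.04 + 0.35 + -0.16
= 14.23


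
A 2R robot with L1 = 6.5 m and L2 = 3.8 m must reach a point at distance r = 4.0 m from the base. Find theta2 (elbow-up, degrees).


cos(theta2) = (r^2 - L1^2 - L2^2) / (2*L1*L2)
cos(theta2) = (16.0 - 42.25 - 14.44) / 49.4
cos(theta2) = -0.823684
theta2 = 145.4553 degrees


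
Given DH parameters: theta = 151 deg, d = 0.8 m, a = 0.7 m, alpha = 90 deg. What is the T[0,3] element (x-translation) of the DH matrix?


T[0,3] = a * cos(theta)
= 0.7 * cos(151 deg)
= 0.7 * -0.8746
= -0.6122


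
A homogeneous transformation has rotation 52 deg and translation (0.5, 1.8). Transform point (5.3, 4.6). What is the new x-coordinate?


x' = cos(theta)*px - sin(theta)*py + tx
= 0.6157*5.3 - 0.788*4.6 + 0.5
= 0.1382


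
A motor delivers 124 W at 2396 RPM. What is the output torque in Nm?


omega = 2396 * 2*pi/60 = 250.9085 rad/s
tau = P / omega = 124 / 250.9085
= 0.4942 Nm


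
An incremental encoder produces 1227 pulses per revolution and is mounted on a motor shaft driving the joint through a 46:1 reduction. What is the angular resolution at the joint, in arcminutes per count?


counts per rev = 1227
effective counts at joint = 1227 * 46 = 56442
resolution = 360*60 / 56442
= 0.3827 arcmin/count


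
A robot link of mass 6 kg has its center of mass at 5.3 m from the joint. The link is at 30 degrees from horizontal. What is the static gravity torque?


tau = m*g*L*cos(angle)
= 6 * 9.81 * 5.3 * cos(30 deg)
= 6 * 9.81 * 5.3 * 0.866
= 270.1636 Nm


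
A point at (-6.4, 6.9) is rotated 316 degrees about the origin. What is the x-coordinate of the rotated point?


x' = x*cos(theta) - y*sin(theta)
cos(316 deg) = 0.7193, sin(316 deg) = -0.6947
x' = -6.4 * 0.7193 - 6.9 * -0.6947
= -4.6038 - -4.7931
= 0.1894


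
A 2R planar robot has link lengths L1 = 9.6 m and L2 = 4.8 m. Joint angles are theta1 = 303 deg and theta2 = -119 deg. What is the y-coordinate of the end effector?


Convert angles to radians: theta1 = 5.2883, theta2 = -2.0769
y = L1*sin(theta1) + L2*sin(theta1+theta2)
y = -8.0512 + -0.3348
y = -8.3861


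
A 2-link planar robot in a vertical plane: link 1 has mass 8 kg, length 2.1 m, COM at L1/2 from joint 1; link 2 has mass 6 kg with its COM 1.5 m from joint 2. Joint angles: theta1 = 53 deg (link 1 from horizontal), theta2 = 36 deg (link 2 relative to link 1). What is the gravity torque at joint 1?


Horizontal distance from joint 1 to link-1 COM:
  x_c1 = (L1/2)*cos(t1) = 1.05 * 0.6018 = 0.6319 m
Horizontal distance from joint 1 to link-2 COM:
  x_c2 = L1*cos(t1) + Lc2*cos(t1+t2)
       = 2.1*0.6018 + 1.5*0.0175 = 1.29 m
tau1 = m1*g*x_c1 + m2*g*x_c2
     = 8*9.81*0.6319 + 6*9.81*1.29
     = 49.592 + 75.9288
     = 125.5208 Nm


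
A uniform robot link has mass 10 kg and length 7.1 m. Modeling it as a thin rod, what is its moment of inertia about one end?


I = (1/3) * m * L^2
= (1/3) * 10 * 7.1^2
= 0.333333 * 10 * 50.41
= 168.0333 kg*m^2


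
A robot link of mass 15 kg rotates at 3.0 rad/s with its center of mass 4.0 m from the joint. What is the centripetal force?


F = m * omega^2 * r
= 15 * 3.0^2 * 4.0
= 15 * 9.0 * 4.0
= 540.0 N


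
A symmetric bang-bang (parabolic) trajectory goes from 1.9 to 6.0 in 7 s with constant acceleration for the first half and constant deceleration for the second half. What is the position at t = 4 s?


Symmetric rest-to-rest: each phase covers (pf-p0)/2 in time T/2. 0.5*a*(T/2)^2 = (pf-p0)/2 => a = 4*(pf-p0)/T^2
a = 4*(6.0-1.9)/7^2 = 0.3347
t = 4 is in the deceleration phase (t > T/2).
p = pf - 0.5*a*(T-t)^2 = 6.0 - 0.5*0.3347*3^2
= 4.4939


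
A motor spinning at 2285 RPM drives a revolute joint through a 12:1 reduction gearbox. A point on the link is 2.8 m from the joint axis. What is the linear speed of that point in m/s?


omega_motor = 2285 * 2*pi/60 = 239.2846 rad/s
omega_joint = omega_motor / 12 = 19.9404 rad/s
v = omega_joint * r = 19.9404 * 2.8
= 55.8331 m/s


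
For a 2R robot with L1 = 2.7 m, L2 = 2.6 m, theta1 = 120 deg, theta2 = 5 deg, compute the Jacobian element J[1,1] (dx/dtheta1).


J[1,1] = -L1*sin(t1) - L2*sin(t1+t2)
= -2.7*sin(120) - 2.6*sin(125)
= -4.4681


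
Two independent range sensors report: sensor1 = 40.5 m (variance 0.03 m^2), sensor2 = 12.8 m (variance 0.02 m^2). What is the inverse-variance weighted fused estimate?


w1 = (1/var1) / (1/var1 + 1/var2)
   = 33.3333 / (33.3333 + 50.0) = 0.4
w2 = 1 - w1 = 0.6
fused = w1*s1 + w2*s2 = 16.2 + 7.68
= 23.88 m


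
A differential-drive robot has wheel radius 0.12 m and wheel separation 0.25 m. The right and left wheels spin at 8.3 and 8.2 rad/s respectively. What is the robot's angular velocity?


vR = r*wR = 0.12*8.3 = 0.996 m/s
vL = r*wL = 0.12*8.2 = 0.984 m/s
v = (vR+vL)/2 = 0.99 m/s
omega = (vR-vL)/L = 0.048 rad/s
angular velocity = 0.048 rad/s


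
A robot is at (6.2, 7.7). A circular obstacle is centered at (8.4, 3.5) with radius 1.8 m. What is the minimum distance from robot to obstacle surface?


center_dist = sqrt((6.2-8.4)^2 + (7.7-3.5)^2)
= sqrt(4.84 + 17.64)
= 4.7413
min_dist = center_dist - radius = 4.7413 - 1.8 = 2.9413 m


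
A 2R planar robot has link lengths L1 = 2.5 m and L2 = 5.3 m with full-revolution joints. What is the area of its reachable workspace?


r_max = L1 + L2 = 7.8 m
r_min = |L1 - L2| = 2.8 m
Area = pi*(r_max^2 - r_min^2)
= pi*(60.84 - 7.84)
= pi * 53.0
= 166.5044 m^2


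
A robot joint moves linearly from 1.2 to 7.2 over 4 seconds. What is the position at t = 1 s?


s = t/T = 1/4 = 0.25
p(t) = p0 + (pf-p0)*s
= 1.2 + (7.2 - 1.2) * 0.25
= 2.7


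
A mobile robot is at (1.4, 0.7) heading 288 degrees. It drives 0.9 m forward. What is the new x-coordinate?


x_new = x0 + d*cos(theta)
= 1.4 + 0.9*cos(288)
= 1.4 + 0.2781
= 1.6781


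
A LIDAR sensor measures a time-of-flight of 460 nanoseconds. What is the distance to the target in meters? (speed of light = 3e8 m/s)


tof = 460 ns = 4.6e-07 s
dist = c * tof / 2
= 3e8 * 4.6e-07 / 2
= 69.0 m


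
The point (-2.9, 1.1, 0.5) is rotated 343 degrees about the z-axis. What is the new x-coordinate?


Rotation about z-axis: x' = x*cos(theta) - y*sin(theta)
= -2.9 * 0.9563 - 1.1 * -0.2924
= -2.4517


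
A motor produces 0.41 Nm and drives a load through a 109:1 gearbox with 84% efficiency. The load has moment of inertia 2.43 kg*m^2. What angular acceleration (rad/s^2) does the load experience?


tau_out = tau_motor * N * eta
= 0.41 * 109 * 0.84 = 37.5396 Nm
alpha = tau_out / I = 37.5396 / 2.43
= 15.4484 rad/s^2


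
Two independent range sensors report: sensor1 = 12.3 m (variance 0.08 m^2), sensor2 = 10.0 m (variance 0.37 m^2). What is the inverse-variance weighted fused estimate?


w1 = (1/var1) / (1/var1 + 1/var2)
   = 12.5 / (12.5 + 2.7027) = 0.8222
w2 = 1 - w1 = 0.1778
fused = w1*s1 + w2*s2 = 10.1133 + 1.7778
= 11.8911 m


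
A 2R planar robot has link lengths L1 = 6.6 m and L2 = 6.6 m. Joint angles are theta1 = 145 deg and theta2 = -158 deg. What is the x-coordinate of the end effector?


Convert angles to radians: theta1 = 2.5307, theta2 = -2.7576
x = L1*cos(theta1) + L2*cos(theta1+theta2)
x = -5.4064 + 6.4308
x = 1.0244


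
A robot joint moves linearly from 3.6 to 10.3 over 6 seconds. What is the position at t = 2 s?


s = t/T = 2/6 = 0.3333
p(t) = p0 + (pf-p0)*s
= 3.6 + (10.3 - 3.6) * 0.3333
= 5.8333


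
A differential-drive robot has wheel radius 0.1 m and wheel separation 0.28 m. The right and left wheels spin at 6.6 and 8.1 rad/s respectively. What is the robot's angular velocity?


vR = r*wR = 0.1*6.6 = 0.66 m/s
vL = r*wL = 0.1*8.1 = 0.81 m/s
v = (vR+vL)/2 = 0.735 m/s
omega = (vR-vL)/L = -0.5357 rad/s
angular velocity = -0.5357 rad/s


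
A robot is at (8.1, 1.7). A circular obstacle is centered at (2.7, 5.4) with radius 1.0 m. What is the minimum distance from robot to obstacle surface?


center_dist = sqrt((8.1-2.7)^2 + (1.7-5.4)^2)
= sqrt(29.16 + 13.69)
= 6.546
min_dist = center_dist - radius = 6.546 - 1.0 = 5.546 m


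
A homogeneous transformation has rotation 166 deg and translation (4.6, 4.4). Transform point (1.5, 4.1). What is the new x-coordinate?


x' = cos(theta)*px - sin(theta)*py + tx
= -0.9703*1.5 - 0.2419*4.1 + 4.6
= 2.1527


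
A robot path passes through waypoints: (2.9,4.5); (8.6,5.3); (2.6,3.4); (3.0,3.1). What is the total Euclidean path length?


Segment lengths:
  seg1 = sqrt((5.7)^2 + (0.8)^2) = 5.7559
  seg2 = sqrt((-6.0)^2 + (-1.9)^2) = 6.2936
  seg3 = sqrt((0.4)^2 + (-0.3)^2) = 0.5
Total = 12.5495


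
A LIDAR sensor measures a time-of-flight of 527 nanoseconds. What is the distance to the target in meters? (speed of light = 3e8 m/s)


tof = 527 ns = 5.27e-07 s
dist = c * tof / 2
= 3e8 * 5.27e-07 / 2
= 79.05 m


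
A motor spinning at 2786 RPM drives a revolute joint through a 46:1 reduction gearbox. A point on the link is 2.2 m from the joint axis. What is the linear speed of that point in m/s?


omega_motor = 2786 * 2*pi/60 = 291.7492 rad/s
omega_joint = omega_motor / 46 = 6.3424 rad/s
v = omega_joint * r = 6.3424 * 2.2
= 13.9532 m/s


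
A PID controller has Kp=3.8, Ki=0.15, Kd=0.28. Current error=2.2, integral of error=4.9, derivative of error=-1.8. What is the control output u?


u = Kp*e + Ki*int(e) + Kd*de/dt
= 3.8*2.2 + 0.15*4.9 + 0.28*(-1.8)
= 8.36 + 0.735 + -0.504
= 8.591


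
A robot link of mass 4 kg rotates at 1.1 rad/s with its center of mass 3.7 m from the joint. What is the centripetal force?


F = m * omega^2 * r
= 4 * 1.1^2 * 3.7
= 4 * 1.21 * 3.7
= 17.908 N


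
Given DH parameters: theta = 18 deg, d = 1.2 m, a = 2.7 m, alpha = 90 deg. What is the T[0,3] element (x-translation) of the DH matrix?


T[0,3] = a * cos(theta)
= 2.7 * cos(18 deg)
= 2.7 * 0.9511
= 2.5679


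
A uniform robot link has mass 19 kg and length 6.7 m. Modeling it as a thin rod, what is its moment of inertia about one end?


I = (1/3) * m * L^2
= (1/3) * 19 * 6.7^2
= 0.333333 * 19 * 44.89
= 284.3033 kg*m^2


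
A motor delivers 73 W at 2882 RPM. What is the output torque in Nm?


omega = 2882 * 2*pi/60 = 301.8023 rad/s
tau = P / omega = 73 / 301.8023
= 0.2419 Nm


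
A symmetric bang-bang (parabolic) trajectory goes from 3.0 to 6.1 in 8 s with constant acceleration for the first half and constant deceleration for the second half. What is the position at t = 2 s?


Symmetric rest-to-rest: each phase covers (pf-p0)/2 in time T/2. 0.5*a*(T/2)^2 = (pf-p0)/2 => a = 4*(pf-p0)/T^2
a = 4*(6.1-3.0)/8^2 = 0.1937
t = 2 is in the acceleration phase (t <= T/2).
p = p0 + 0.5*a*t^2 = 3.0 + 0.5*0.1937*2^2
= 3.3875


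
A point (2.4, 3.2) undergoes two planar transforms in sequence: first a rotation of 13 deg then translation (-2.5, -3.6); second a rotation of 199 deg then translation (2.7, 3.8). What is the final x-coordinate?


After transform 1:
x1 = cos(13)*2.4 - sin(13)*3.2 + -2.5 = -0.8814
y1 = sin(13)*2.4 + cos(13)*3.2 + -3.6 = 0.0579
After transform 2:
x2 = cos(199)*-0.8814 - sin(199)*0.0579 + 2.7
= 3.5522


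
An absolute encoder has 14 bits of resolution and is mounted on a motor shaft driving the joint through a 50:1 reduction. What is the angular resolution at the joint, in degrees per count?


counts = 2^14 = 16384
effective counts at joint = 16384 * 50 = 819200
resolution = 360 / 819200
= 4.3945e-04 deg/count


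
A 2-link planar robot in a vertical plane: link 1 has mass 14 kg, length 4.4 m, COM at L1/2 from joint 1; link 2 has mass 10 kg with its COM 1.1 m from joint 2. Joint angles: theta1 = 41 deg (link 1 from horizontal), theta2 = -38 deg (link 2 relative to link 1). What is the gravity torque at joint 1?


Horizontal distance from joint 1 to link-1 COM:
  x_c1 = (L1/2)*cos(t1) = 2.2 * 0.7547 = 1.6604 m
Horizontal distance from joint 1 to link-2 COM:
  x_c2 = L1*cos(t1) + Lc2*cos(t1+t2)
       = 4.4*0.7547 + 1.1*0.9986 = 4.4192 m
tau1 = m1*g*x_c1 + m2*g*x_c2
     = 14*9.81*1.6604 + 10*9.81*4.4192
     = 228.034 + 433.525
     = 661.5589 Nm


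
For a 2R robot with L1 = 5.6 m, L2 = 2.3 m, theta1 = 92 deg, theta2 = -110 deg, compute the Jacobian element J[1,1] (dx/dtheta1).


J[1,1] = -L1*sin(t1) - L2*sin(t1+t2)
= -5.6*sin(92) - 2.3*sin(-18)
= -4.8858


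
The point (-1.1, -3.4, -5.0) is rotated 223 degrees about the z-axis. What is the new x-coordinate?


Rotation about z-axis: x' = x*cos(theta) - y*sin(theta)
= -1.1 * -0.7314 - -3.4 * -0.682
= -1.5143


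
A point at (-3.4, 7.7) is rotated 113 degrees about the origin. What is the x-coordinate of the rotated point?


x' = x*cos(theta) - y*sin(theta)
cos(113 deg) = -0.3907, sin(113 deg) = 0.9205
x' = -3.4 * -0.3907 - 7.7 * 0.9205
= 1.3285 - 7.0879
= -5.7594


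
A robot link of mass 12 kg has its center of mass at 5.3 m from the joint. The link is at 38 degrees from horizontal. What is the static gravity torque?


tau = m*g*L*cos(angle)
= 12 * 9.81 * 5.3 * cos(38 deg)
= 12 * 9.81 * 5.3 * 0.788
= 491.6525 Nm


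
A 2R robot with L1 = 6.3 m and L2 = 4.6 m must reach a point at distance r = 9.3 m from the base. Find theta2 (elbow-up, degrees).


cos(theta2) = (r^2 - L1^2 - L2^2) / (2*L1*L2)
cos(theta2) = (86.49 - 39.69 - 21.16) / 57.96
cos(theta2) = 0.442374
theta2 = 63.7445 degrees


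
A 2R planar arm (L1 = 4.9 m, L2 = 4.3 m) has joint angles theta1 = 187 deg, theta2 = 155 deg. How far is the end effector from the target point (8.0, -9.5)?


End effector via forward kinematics:
x = L1*cos(t1) + L2*cos(t1+t2) = -0.7739
y = L1*sin(t1) + L2*sin(t1+t2) = -1.9259
Distance to target:
d = sqrt((8.0 - -0.7739)^2 + (-9.5 - -1.9259)^2)
= sqrt(76.9819 + 57.3665)
= 11.5909 m


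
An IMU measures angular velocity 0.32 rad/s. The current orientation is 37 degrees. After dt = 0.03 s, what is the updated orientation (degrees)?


delta_theta = w * dt = 0.32 * 0.03 = 0.0096 rad
= 0.55 deg
theta_new = 37 + 0.55 = 37.55 deg


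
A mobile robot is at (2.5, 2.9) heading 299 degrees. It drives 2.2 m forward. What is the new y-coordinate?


y_new = y0 + d*sin(theta)
= 2.9 + 2.2*sin(299)
= 2.9 + -1.9242
= 0.9758


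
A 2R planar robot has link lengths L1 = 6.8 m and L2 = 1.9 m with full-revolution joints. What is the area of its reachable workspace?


r_max = L1 + L2 = 8.7 m
r_min = |L1 - L2| = 4.9 m
Area = pi*(r_max^2 - r_min^2)
= pi*(75.69 - 24.01)
= pi * 51.68
= 162.3575 m^2


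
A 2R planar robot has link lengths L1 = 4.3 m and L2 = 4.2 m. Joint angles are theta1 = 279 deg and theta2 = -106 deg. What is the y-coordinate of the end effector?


Convert angles to radians: theta1 = 4.8695, theta2 = -1.85
y = L1*sin(theta1) + L2*sin(theta1+theta2)
y = -4.2471 + 0.5119
y = -3.7352


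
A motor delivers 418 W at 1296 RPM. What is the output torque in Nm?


omega = 1296 * 2*pi/60 = 135.7168 rad/s
tau = P / omega = 418 / 135.7168
= 3.0799 Nm


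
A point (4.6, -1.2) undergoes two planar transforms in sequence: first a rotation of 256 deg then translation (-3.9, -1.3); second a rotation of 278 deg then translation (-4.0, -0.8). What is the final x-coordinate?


After transform 1:
x1 = cos(256)*4.6 - sin(256)*-1.2 + -3.9 = -6.1772
y1 = sin(256)*4.6 + cos(256)*-1.2 + -1.3 = -5.4731
After transform 2:
x2 = cos(278)*-6.1772 - sin(278)*-5.4731 + -4.0
= -10.2795


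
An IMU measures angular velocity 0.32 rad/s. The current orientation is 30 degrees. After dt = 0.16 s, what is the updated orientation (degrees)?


delta_theta = w * dt = 0.32 * 0.16 = 0.0512 rad
= 2.9335 deg
theta_new = 30 + 2.9335 = 32.9335 deg


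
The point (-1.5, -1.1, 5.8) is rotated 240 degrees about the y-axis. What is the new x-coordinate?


Rotation about y-axis: x' = x*cos(theta) + z*sin(theta)
= -1.5 * -0.5 + 5.8 * -0.866
= -4.2729


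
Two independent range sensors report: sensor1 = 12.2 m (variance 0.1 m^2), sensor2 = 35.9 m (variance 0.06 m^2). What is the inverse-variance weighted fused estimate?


w1 = (1/var1) / (1/var1 + 1/var2)
   = 10.0 / (10.0 + 16.6667) = 0.375
w2 = 1 - w1 = 0.625
fused = w1*s1 + w2*s2 = 4.575 + 22.4375
= 27.0125 m


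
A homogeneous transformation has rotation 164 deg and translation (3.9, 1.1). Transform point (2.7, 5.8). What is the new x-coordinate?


x' = cos(theta)*px - sin(theta)*py + tx
= -0.9613*2.7 - 0.2756*5.8 + 3.9
= -0.2941


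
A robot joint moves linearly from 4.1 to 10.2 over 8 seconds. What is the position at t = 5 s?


s = t/T = 5/8 = 0.625
p(t) = p0 + (pf-p0)*s
= 4.1 + (10.2 - 4.1) * 0.625
= 7.9125


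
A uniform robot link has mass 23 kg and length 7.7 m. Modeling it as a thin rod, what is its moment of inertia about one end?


I = (1/3) * m * L^2
= (1/3) * 23 * 7.7^2
= 0.333333 * 23 * 59.29
= 454.5567 kg*m^2


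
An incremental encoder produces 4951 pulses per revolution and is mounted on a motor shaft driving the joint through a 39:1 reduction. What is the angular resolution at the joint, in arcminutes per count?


counts per rev = 4951
effective counts at joint = 4951 * 39 = 193089
resolution = 360*60 / 193089
= 0.1119 arcmin/count


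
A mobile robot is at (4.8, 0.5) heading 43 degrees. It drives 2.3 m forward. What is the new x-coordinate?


x_new = x0 + d*cos(theta)
= 4.8 + 2.3*cos(43)
= 4.8 + 1.6821
= 6.4821


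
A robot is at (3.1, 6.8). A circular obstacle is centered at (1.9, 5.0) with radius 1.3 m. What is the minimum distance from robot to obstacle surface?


center_dist = sqrt((3.1-1.9)^2 + (6.8-5.0)^2)
= sqrt(1.44 + 3.24)
= 2.1633
min_dist = center_dist - radius = 2.1633 - 1.3 = 0.8633 m


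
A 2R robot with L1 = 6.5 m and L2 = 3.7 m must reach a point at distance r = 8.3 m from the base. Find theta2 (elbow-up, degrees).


cos(theta2) = (r^2 - L1^2 - L2^2) / (2*L1*L2)
cos(theta2) = (68.89 - 42.25 - 13.69) / 48.1
cos(theta2) = 0.269231
theta2 = 74.3815 degrees


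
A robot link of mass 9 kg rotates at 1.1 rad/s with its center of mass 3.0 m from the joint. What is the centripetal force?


F = m * omega^2 * r
= 9 * 1.1^2 * 3.0
= 9 * 1.21 * 3.0
= 32.67 N


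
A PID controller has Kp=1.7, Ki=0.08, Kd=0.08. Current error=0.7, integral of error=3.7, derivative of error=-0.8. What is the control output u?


u = Kp*e + Ki*int(e) + Kd*de/dt
= 1.7*0.7 + 0.08*3.7 + 0.08*(-0.8)
= 1.19 + 0.296 + -0.064
= 1.422


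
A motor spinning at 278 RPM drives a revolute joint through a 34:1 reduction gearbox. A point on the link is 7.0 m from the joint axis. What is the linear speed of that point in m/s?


omega_motor = 278 * 2*pi/60 = 29.1121 rad/s
omega_joint = omega_motor / 34 = 0.8562 rad/s
v = omega_joint * r = 0.8562 * 7.0
= 5.9937 m/s


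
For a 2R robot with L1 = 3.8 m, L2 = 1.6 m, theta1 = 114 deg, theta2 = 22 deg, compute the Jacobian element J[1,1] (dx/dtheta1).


J[1,1] = -L1*sin(t1) - L2*sin(t1+t2)
= -3.8*sin(114) - 1.6*sin(136)
= -4.5829


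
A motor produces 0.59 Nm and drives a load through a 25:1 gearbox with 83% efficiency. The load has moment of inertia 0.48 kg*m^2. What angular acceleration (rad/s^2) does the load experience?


tau_out = tau_motor * N * eta
= 0.59 * 25 * 0.83 = 12.2425 Nm
alpha = tau_out / I = 12.2425 / 0.48
= 25.5052 rad/s^2


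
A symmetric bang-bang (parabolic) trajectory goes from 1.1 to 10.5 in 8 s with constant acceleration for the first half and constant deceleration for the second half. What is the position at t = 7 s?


Symmetric rest-to-rest: each phase covers (pf-p0)/2 in time T/2. 0.5*a*(T/2)^2 = (pf-p0)/2 => a = 4*(pf-p0)/T^2
a = 4*(10.5-1.1)/8^2 = 0.5875
t = 7 is in the deceleration phase (t > T/2).
p = pf - 0.5*a*(T-t)^2 = 10.5 - 0.5*0.5875*1^2
= 10.2063


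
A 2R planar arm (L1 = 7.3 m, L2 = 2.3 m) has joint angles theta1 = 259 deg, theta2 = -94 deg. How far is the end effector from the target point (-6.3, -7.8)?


End effector via forward kinematics:
x = L1*cos(t1) + L2*cos(t1+t2) = -3.6145
y = L1*sin(t1) + L2*sin(t1+t2) = -6.5706
Distance to target:
d = sqrt((-6.3 - -3.6145)^2 + (-7.8 - -6.5706)^2)
= sqrt(7.2117 + 1.5114)
= 2.9535 m


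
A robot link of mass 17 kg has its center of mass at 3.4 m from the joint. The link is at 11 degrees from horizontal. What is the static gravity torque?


tau = m*g*L*cos(angle)
= 17 * 9.81 * 3.4 * cos(11 deg)
= 17 * 9.81 * 3.4 * 0.9816
= 556.6003 Nm


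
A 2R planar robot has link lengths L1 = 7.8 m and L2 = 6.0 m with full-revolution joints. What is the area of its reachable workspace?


r_max = L1 + L2 = 13.8 m
r_min = |L1 - L2| = 1.8 m
Area = pi*(r_max^2 - r_min^2)
= pi*(190.44 - 3.24)
= pi * 187.2
= 588.1061 m^2


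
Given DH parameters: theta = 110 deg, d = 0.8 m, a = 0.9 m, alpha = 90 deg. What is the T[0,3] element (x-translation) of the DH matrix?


T[0,3] = a * cos(theta)
= 0.9 * cos(110 deg)
= 0.9 * -0.342
= -0.3078


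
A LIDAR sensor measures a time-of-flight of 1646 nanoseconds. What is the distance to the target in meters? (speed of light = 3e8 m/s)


tof = 1646 ns = 1.646e-06 s
dist = c * tof / 2
= 3e8 * 1.646e-06 / 2
= 246.9 m


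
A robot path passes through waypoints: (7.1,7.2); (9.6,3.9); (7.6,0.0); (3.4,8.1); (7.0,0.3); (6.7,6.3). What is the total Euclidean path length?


Segment lengths:
  seg1 = sqrt((2.5)^2 + (-3.3)^2) = 4.14
  seg2 = sqrt((-2.0)^2 + (-3.9)^2) = 4.3829
  seg3 = sqrt((-4.2)^2 + (8.1)^2) = 9.1241
  seg4 = sqrt((3.6)^2 + (-7.8)^2) = 8.5907
  seg5 = sqrt((-0.3)^2 + (6.0)^2) = 6.0075
Total = 32.2453


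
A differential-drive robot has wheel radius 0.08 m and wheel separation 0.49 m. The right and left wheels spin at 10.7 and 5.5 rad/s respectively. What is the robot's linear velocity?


vR = r*wR = 0.08*10.7 = 0.856 m/s
vL = r*wL = 0.08*5.5 = 0.44 m/s
v = (vR+vL)/2 = 0.648 m/s
omega = (vR-vL)/L = 0.849 rad/s
linear velocity = 0.648 m/s


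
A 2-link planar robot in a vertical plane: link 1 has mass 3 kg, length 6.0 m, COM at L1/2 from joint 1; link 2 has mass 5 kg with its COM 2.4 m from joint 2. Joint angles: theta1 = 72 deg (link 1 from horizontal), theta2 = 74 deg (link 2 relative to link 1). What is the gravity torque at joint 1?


Horizontal distance from joint 1 to link-1 COM:
  x_c1 = (L1/2)*cos(t1) = 3.0 * 0.309 = 0.9271 m
Horizontal distance from joint 1 to link-2 COM:
  x_c2 = L1*cos(t1) + Lc2*cos(t1+t2)
       = 6.0*0.309 + 2.4*-0.829 = -0.1356 m
tau1 = m1*g*x_c1 + m2*g*x_c2
     = 3*9.81*0.9271 + 5*9.81*-0.1356
     = 27.2831 + -6.6506
     = 20.6325 Nm


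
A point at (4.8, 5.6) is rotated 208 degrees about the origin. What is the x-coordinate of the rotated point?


x' = x*cos(theta) - y*sin(theta)
cos(208 deg) = -0.8829, sin(208 deg) = -0.4695
x' = 4.8 * -0.8829 - 5.6 * -0.4695
= -4.2381 - -2.629
= -1.6091


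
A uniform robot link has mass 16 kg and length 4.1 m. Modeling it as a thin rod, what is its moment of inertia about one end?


I = (1/3) * m * L^2
= (1/3) * 16 * 4.1^2
= 0.333333 * 16 * 16.81
= 89.6533 kg*m^2


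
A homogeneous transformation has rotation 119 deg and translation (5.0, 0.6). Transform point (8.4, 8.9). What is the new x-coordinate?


x' = cos(theta)*px - sin(theta)*py + tx
= -0.4848*8.4 - 0.8746*8.9 + 5.0
= -6.8565


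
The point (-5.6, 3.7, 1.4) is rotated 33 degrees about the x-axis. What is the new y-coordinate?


Rotation about x-axis: y' = y*cos(theta) - z*sin(theta)
= 3.7 * 0.8387 - 1.4 * 0.5446
= 2.3406


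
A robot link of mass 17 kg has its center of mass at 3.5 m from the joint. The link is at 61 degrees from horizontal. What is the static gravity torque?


tau = m*g*L*cos(angle)
= 17 * 9.81 * 3.5 * cos(61 deg)
= 17 * 9.81 * 3.5 * 0.4848
= 282.981 Nm


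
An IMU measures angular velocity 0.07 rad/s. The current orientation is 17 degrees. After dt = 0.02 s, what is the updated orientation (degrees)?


delta_theta = w * dt = 0.07 * 0.02 = 0.0014 rad
= 0.0802 deg
theta_new = 17 + 0.0802 = 17.0802 deg


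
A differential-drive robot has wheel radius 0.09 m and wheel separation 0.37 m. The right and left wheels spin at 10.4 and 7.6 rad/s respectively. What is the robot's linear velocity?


vR = r*wR = 0.09*10.4 = 0.936 m/s
vL = r*wL = 0.09*7.6 = 0.684 m/s
v = (vR+vL)/2 = 0.81 m/s
omega = (vR-vL)/L = 0.6811 rad/s
linear velocity = 0.81 m/s


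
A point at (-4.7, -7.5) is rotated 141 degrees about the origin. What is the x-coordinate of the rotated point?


x' = x*cos(theta) - y*sin(theta)
cos(141 deg) = -0.7771, sin(141 deg) = 0.6293
x' = -4.7 * -0.7771 - -7.5 * 0.6293
= 3.6526 - -4.7199
= 8.3725


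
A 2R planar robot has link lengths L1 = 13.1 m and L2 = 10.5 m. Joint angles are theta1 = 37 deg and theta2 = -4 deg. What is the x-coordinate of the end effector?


Convert angles to radians: theta1 = 0.6458, theta2 = -0.0698
x = L1*cos(theta1) + L2*cos(theta1+theta2)
x = 10.4621 + 8.806
x = 19.2682


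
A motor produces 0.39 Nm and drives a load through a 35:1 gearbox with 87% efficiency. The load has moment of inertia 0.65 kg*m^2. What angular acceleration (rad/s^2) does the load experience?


tau_out = tau_motor * N * eta
= 0.39 * 35 * 0.87 = 11.8755 Nm
alpha = tau_out / I = 11.8755 / 0.65
= 18.27 rad/s^2


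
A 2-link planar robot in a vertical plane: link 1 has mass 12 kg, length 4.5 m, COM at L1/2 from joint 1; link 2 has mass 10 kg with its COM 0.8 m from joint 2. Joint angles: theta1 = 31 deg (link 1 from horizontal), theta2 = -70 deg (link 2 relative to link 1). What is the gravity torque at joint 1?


Horizontal distance from joint 1 to link-1 COM:
  x_c1 = (L1/2)*cos(t1) = 2.25 * 0.8572 = 1.9286 m
Horizontal distance from joint 1 to link-2 COM:
  x_c2 = L1*cos(t1) + Lc2*cos(t1+t2)
       = 4.5*0.8572 + 0.8*0.7771 = 4.479 m
tau1 = m1*g*x_c1 + m2*g*x_c2
     = 12*9.81*1.9286 + 10*9.81*4.479
     = 227.0379 + 439.3869
     = 666.4248 Nm


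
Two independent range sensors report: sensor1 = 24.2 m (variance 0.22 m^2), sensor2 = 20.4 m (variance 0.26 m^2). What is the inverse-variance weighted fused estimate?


w1 = (1/var1) / (1/var1 + 1/var2)
   = 4.5455 / (4.5455 + 3.8462) = 0.5417
w2 = 1 - w1 = 0.4583
fused = w1*s1 + w2*s2 = 13.1083 + 9.35
= 22.4583 m


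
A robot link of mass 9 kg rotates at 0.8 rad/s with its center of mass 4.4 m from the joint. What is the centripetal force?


F = m * omega^2 * r
= 9 * 0.8^2 * 4.4
= 9 * 0.64 * 4.4
= 25.344 N


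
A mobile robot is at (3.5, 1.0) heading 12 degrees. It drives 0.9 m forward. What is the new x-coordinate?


x_new = x0 + d*cos(theta)
= 3.5 + 0.9*cos(12)
= 3.5 + 0.8803
= 4.3803


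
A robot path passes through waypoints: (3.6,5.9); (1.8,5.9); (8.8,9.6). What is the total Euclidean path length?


Segment lengths:
  seg1 = sqrt((-1.8)^2 + (0.0)^2) = 1.8
  seg2 = sqrt((7.0)^2 + (3.7)^2) = 7.9177
Total = 9.7177


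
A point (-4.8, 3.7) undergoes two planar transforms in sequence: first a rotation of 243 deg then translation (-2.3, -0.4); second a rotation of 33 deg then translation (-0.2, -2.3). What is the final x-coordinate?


After transform 1:
x1 = cos(243)*-4.8 - sin(243)*3.7 + -2.3 = 3.1759
y1 = sin(243)*-4.8 + cos(243)*3.7 + -0.4 = 2.1971
After transform 2:
x2 = cos(33)*3.1759 - sin(33)*2.1971 + -0.2
= 1.2669


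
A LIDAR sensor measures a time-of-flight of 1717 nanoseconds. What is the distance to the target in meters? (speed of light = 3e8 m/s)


tof = 1717 ns = 1.717e-06 s
dist = c * tof / 2
= 3e8 * 1.717e-06 / 2
= 257.55 m


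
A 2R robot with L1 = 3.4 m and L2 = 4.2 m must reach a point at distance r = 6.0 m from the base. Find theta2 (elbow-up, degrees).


cos(theta2) = (r^2 - L1^2 - L2^2) / (2*L1*L2)
cos(theta2) = (36.0 - 11.56 - 17.64) / 28.56
cos(theta2) = 0.238095
theta2 = 76.2259 degrees


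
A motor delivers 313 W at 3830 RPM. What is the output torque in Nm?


omega = 3830 * 2*pi/60 = 401.0767 rad/s
tau = P / omega = 313 / 401.0767
= 0.7804 Nm


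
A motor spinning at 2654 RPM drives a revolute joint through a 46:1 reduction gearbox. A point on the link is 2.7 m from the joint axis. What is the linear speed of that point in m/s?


omega_motor = 2654 * 2*pi/60 = 277.9262 rad/s
omega_joint = omega_motor / 46 = 6.0419 rad/s
v = omega_joint * r = 6.0419 * 2.7
= 16.3131 m/s


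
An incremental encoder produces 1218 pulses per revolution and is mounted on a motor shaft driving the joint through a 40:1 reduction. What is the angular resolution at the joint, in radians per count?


counts per rev = 1218
effective counts at joint = 1218 * 40 = 48720
resolution = 2*pi / 48720
= 1.2897e-04 rad/count


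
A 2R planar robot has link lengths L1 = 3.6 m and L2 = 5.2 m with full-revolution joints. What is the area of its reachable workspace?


r_max = L1 + L2 = 8.8 m
r_min = |L1 - L2| = 1.6 m
Area = pi*(r_max^2 - r_min^2)
= pi*(77.44 - 2.56)
= pi * 74.88
= 235.2425 m^2


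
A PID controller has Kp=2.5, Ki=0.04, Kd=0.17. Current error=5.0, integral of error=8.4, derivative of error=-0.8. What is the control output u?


u = Kp*e + Ki*int(e) + Kd*de/dt
= 2.5*5.0 + 0.04*8.4 + 0.17*(-0.8)
= 12.5 + 0.336 + -0.136
= 12.7


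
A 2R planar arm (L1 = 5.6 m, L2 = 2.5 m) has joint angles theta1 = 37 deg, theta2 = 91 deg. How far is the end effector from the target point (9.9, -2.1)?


End effector via forward kinematics:
x = L1*cos(t1) + L2*cos(t1+t2) = 2.9332
y = L1*sin(t1) + L2*sin(t1+t2) = 5.3402
Distance to target:
d = sqrt((9.9 - 2.9332)^2 + (-2.1 - 5.3402)^2)
= sqrt(48.5362 + 55.3564)
= 10.1928 m


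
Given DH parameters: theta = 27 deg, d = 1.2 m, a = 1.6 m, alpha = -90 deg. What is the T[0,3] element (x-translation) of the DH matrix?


T[0,3] = a * cos(theta)
= 1.6 * cos(27 deg)
= 1.6 * 0.891
= 1.4256


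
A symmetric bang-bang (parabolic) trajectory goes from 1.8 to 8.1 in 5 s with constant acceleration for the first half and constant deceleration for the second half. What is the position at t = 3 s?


Symmetric rest-to-rest: each phase covers (pf-p0)/2 in time T/2. 0.5*a*(T/2)^2 = (pf-p0)/2 => a = 4*(pf-p0)/T^2
a = 4*(8.1-1.8)/5^2 = 1.008
t = 3 is in the deceleration phase (t > T/2).
p = pf - 0.5*a*(T-t)^2 = 8.1 - 0.5*1.008*2^2
= 6.084


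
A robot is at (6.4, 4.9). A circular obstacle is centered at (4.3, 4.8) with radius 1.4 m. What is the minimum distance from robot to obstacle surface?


center_dist = sqrt((6.4-4.3)^2 + (4.9-4.8)^2)
= sqrt(4.41 + 0.01)
= 2.1024
min_dist = center_dist - radius = 2.1024 - 1.4 = 0.7024 m


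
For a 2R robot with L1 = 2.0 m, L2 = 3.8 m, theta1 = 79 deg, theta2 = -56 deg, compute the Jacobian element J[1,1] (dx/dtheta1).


J[1,1] = -L1*sin(t1) - L2*sin(t1+t2)
= -2.0*sin(79) - 3.8*sin(23)
= -3.448


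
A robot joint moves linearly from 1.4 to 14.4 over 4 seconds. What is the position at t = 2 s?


s = t/T = 2/4 = 0.5
p(t) = p0 + (pf-p0)*s
= 1.4 + (14.4 - 1.4) * 0.5
= 7.9


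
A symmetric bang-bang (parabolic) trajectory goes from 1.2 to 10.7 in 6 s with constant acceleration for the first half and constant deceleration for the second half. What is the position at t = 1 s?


Symmetric rest-to-rest: each phase covers (pf-p0)/2 in time T/2. 0.5*a*(T/2)^2 = (pf-p0)/2 => a = 4*(pf-p0)/T^2
a = 4*(10.7-1.2)/6^2 = 1.0556
t = 1 is in the acceleration phase (t <= T/2).
p = p0 + 0.5*a*t^2 = 1.2 + 0.5*1.0556*1^2
= 1.7278


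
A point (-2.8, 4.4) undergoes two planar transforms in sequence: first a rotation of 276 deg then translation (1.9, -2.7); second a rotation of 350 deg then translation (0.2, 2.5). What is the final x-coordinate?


After transform 1:
x1 = cos(276)*-2.8 - sin(276)*4.4 + 1.9 = 5.9832
y1 = sin(276)*-2.8 + cos(276)*4.4 + -2.7 = 0.5446
After transform 2:
x2 = cos(350)*5.9832 - sin(350)*0.5446 + 0.2
= 6.1869


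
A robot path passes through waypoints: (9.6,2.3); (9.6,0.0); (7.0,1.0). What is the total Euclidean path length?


Segment lengths:
  seg1 = sqrt((0.0)^2 + (-2.3)^2) = 2.3
  seg2 = sqrt((-2.6)^2 + (1.0)^2) = 2.7857
Total = 5.0857


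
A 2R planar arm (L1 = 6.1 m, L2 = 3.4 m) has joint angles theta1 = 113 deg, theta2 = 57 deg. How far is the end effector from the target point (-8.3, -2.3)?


End effector via forward kinematics:
x = L1*cos(t1) + L2*cos(t1+t2) = -5.7318
y = L1*sin(t1) + L2*sin(t1+t2) = 6.2055
Distance to target:
d = sqrt((-8.3 - -5.7318)^2 + (-2.3 - 6.2055)^2)
= sqrt(6.5956 + 72.3432)
= 8.8848 m


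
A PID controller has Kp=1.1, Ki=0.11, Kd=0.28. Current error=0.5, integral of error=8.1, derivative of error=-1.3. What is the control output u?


u = Kp*e + Ki*int(e) + Kd*de/dt
= 1.1*0.5 + 0.11*8.1 + 0.28*(-1.3)
= 0.55 + 0.891 + -0.364
= 1.077


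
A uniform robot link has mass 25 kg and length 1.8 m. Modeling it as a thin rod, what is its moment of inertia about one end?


I = (1/3) * m * L^2
= (1/3) * 25 * 1.8^2
= 0.333333 * 25 * 3.24
= 27.0 kg*m^2


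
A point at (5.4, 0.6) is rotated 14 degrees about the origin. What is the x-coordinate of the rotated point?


x' = x*cos(theta) - y*sin(theta)
cos(14 deg) = 0.9703, sin(14 deg) = 0.2419
x' = 5.4 * 0.9703 - 0.6 * 0.2419
= 5.2396 - 0.1452
= 5.0944


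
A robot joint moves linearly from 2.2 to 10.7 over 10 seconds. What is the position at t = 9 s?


s = t/T = 9/10 = 0.9
p(t) = p0 + (pf-p0)*s
= 2.2 + (10.7 - 2.2) * 0.9
= 9.85


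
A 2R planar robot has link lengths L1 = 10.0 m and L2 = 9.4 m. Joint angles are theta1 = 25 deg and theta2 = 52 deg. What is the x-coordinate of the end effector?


Convert angles to radians: theta1 = 0.4363, theta2 = 0.9076
x = L1*cos(theta1) + L2*cos(theta1+theta2)
x = 9.0631 + 2.1145
x = 11.1776


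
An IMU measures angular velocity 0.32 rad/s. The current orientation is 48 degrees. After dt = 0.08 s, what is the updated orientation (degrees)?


delta_theta = w * dt = 0.32 * 0.08 = 0.0256 rad
= 1.4668 deg
theta_new = 48 + 1.4668 = 49.4668 deg


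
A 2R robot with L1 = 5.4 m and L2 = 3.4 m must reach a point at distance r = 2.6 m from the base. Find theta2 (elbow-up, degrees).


cos(theta2) = (r^2 - L1^2 - L2^2) / (2*L1*L2)
cos(theta2) = (6.76 - 29.16 - 11.56) / 36.72
cos(theta2) = -0.924837
theta2 = 157.6437 degrees


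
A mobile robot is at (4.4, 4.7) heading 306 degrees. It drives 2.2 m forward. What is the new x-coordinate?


x_new = x0 + d*cos(theta)
= 4.4 + 2.2*cos(306)
= 4.4 + 1.2931
= 5.6931


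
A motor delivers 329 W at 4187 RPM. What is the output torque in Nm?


omega = 4187 * 2*pi/60 = 438.4616 rad/s
tau = P / omega = 329 / 438.4616
= 0.7504 Nm


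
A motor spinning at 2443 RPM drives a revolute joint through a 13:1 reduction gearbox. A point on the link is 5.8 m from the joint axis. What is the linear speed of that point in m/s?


omega_motor = 2443 * 2*pi/60 = 255.8304 rad/s
omega_joint = omega_motor / 13 = 19.6793 rad/s
v = omega_joint * r = 19.6793 * 5.8
= 114.1397 m/s


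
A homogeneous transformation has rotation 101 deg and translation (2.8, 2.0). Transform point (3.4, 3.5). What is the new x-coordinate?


x' = cos(theta)*px - sin(theta)*py + tx
= -0.1908*3.4 - 0.9816*3.5 + 2.8
= -1.2844


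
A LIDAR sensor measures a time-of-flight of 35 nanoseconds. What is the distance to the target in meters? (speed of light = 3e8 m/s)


tof = 35 ns = 3.5e-08 s
dist = c * tof / 2
= 3e8 * 3.5e-08 / 2
= 5.25 m


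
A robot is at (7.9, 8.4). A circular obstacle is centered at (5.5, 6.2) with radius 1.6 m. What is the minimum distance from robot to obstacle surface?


center_dist = sqrt((7.9-5.5)^2 + (8.4-6.2)^2)
= sqrt(5.76 + 4.84)
= 3.2558
min_dist = center_dist - radius = 3.2558 - 1.6 = 1.6558 m


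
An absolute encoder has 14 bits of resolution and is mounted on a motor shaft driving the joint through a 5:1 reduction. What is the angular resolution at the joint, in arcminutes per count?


counts = 2^14 = 16384
effective counts at joint = 16384 * 5 = 81920
resolution = 360*60 / 81920
= 0.2637 arcmin/count


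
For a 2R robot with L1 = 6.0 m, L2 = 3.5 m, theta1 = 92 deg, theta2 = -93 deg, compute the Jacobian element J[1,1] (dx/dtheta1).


J[1,1] = -L1*sin(t1) - L2*sin(t1+t2)
= -6.0*sin(92) - 3.5*sin(-1)
= -5.9353


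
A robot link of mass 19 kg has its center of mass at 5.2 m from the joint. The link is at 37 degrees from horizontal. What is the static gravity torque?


tau = m*g*L*cos(angle)
= 19 * 9.81 * 5.2 * cos(37 deg)
= 19 * 9.81 * 5.2 * 0.7986
= 774.0599 Nm


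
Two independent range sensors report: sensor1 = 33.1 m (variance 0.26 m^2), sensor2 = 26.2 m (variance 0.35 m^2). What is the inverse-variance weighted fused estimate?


w1 = (1/var1) / (1/var1 + 1/var2)
   = 3.8462 / (3.8462 + 2.8571) = 0.5738
w2 = 1 - w1 = 0.4262
fused = w1*s1 + w2*s2 = 18.9918 + 11.1672
= 30.159 m


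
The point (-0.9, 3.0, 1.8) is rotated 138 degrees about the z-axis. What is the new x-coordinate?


Rotation about z-axis: x' = x*cos(theta) - y*sin(theta)
= -0.9 * -0.7431 - 3.0 * 0.6691
= -1.3386


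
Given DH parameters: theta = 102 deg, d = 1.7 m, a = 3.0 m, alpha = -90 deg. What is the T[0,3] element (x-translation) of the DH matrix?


T[0,3] = a * cos(theta)
= 3.0 * cos(102 deg)
= 3.0 * -0.2079
= -0.6237


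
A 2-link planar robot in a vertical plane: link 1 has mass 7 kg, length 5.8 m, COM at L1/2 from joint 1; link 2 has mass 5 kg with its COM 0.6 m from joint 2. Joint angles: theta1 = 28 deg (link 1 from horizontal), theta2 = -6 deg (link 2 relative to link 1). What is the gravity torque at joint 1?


Horizontal distance from joint 1 to link-1 COM:
  x_c1 = (L1/2)*cos(t1) = 2.9 * 0.8829 = 2.5605 m
Horizontal distance from joint 1 to link-2 COM:
  x_c2 = L1*cos(t1) + Lc2*cos(t1+t2)
       = 5.8*0.8829 + 0.6*0.9272 = 5.6774 m
tau1 = m1*g*x_c1 + m2*g*x_c2
     = 7*9.81*2.5605 + 5*9.81*5.6774
     = 175.8328 + 278.4768
     = 454.3096 Nm


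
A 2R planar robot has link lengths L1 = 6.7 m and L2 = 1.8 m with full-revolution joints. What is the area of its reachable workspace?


r_max = L1 + L2 = 8.5 m
r_min = |L1 - L2| = 4.9 m
Area = pi*(r_max^2 - r_min^2)
= pi*(72.25 - 24.01)
= pi * 48.24
= 151.5504 m^2


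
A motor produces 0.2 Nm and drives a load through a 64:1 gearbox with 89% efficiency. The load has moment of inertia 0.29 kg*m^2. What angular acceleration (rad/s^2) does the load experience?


tau_out = tau_motor * N * eta
= 0.2 * 64 * 0.89 = 11.392 Nm
alpha = tau_out / I = 11.392 / 0.29
= 39.2828 rad/s^2
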